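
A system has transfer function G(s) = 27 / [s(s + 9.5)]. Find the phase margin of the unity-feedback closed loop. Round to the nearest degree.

74°

Gain crossover: |G(jω)| = 1 at ω ≈ 2.73 rad s⁻¹.
∠G(j2.73) = −90° − arctan(2.73/9.5) ≈ -106.04°
PM = 180° + (-106.04°) = 73.96°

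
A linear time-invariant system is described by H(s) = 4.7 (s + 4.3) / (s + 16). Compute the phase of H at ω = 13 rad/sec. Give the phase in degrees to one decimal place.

∠(j13 + 4.3) = arctan(13/4.3) = 71.70°
∠(j13 + 16) = arctan(13/16) = 39.09°
∠H(j13) = 71.70° − 39.09° = 32.60°

32.6°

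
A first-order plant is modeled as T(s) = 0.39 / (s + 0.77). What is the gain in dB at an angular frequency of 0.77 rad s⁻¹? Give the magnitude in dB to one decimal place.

-8.9 dB

|j0.77 + 0.77| = √(0.77² + 0.77²) = 1.089
|T(j0.77)| = 0.39 / 1.089 = 0.35814
20 log₁₀(0.35814) = -8.92 dB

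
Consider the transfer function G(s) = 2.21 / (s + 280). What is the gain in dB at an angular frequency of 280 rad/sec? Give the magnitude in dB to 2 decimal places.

|j280 + 280| = √(280² + 280²) = 396
|G(j280)| = 2.21 / 396 = 0.0055811
20 log₁₀(0.0055811) = -45.066 dB

-45.07 dB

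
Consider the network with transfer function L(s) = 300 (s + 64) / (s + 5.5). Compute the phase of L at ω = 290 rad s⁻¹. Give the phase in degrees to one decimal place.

-11.4°

∠(j290 + 64) = arctan(290/64) = 77.55°
∠(j290 + 5.5) = arctan(290/5.5) = 88.91°
∠L(j290) = 77.55° − 88.91° = -11.36°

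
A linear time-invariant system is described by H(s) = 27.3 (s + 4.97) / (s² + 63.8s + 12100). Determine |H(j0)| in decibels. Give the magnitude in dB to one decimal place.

H(0) = 27.3 × 4.97 / 12100 = 0.011213
20 log₁₀(0.011213) = -39.01 dB

-39.0 dB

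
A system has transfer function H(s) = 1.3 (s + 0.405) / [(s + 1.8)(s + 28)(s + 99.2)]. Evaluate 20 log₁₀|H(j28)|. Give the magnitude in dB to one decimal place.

|j28 + 0.405| = √(28² + 0.405²) = 28
|j28 + 1.8| = √(28² + 1.8²) = 28.06
|j28 + 28| = √(28² + 28²) = 39.6
|j28 + 99.2| = √(28² + 99.2²) = 103.1
|H(j28)| = 1.3 × 28 / (28.06 × 39.6 × 103.1) = 0.00031788
20 log₁₀(0.00031788) = -69.95 dB

-70.0 dB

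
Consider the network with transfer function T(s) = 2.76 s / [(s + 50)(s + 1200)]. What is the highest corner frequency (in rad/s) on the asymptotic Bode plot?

1200 rad/s

Break frequencies occur at each pole and zero magnitude: 50 rad/s, 1200 rad/s.
The highest is 1200 rad/s.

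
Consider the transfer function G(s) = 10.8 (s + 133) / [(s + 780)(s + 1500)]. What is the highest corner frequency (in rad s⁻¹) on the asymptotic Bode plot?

1500 rad s⁻¹

Break frequencies occur at each pole and zero magnitude: 133 rad s⁻¹, 780 rad s⁻¹, 1500 rad s⁻¹.
The highest is 1500 rad s⁻¹.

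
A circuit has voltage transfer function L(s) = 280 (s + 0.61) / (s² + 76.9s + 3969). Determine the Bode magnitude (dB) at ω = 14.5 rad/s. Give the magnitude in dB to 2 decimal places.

|j14.5 + 0.61| = √(14.5² + 0.61²) = 14.51
|(j14.5)² + 76.9(j14.5) + 3969| = |3758.8 + j1115.1| = 3921
|L(j14.5)| = 280 × 14.51 / 3921 = 1.0365
20 log₁₀(1.0365) = 0.311 dB

0.31 dB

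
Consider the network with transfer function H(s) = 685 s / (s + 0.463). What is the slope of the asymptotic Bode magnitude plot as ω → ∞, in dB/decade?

0 dB/decade

With 1 zero and 1 pole, the high-frequency asymptotic slope is 20 × (1 − 1) = 0 dB/decade.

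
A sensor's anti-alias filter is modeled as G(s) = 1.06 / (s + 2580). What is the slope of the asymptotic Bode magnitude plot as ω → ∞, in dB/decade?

-20 dB/decade

With 0 zeros and 1 pole, the high-frequency asymptotic slope is 20 × (0 − 1) = -20 dB/decade.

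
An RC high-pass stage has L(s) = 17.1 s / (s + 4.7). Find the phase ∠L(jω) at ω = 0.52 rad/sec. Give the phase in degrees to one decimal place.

83.7°

∠(j0.52) = 90.00°
∠(j0.52 + 4.7) = arctan(0.52/4.7) = 6.31°
∠L(j0.52) = 90.00° − 6.31° = 83.69°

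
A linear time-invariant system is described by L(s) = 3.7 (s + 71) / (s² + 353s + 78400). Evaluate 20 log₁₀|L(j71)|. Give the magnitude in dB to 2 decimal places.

-46.39 dB

|j71 + 71| = √(71² + 71²) = 100.4
|(j71)² + 353(j71) + 78400| = |73359 + j25063| = 7.752e+04
|L(j71)| = 3.7 × 100.4 / 7.752e+04 = 0.0047924
20 log₁₀(0.0047924) = -46.389 dB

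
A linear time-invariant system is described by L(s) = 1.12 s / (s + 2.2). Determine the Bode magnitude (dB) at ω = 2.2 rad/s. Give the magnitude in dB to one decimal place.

|j2.2| = 2.2
|j2.2 + 2.2| = √(2.2² + 2.2²) = 3.111
|L(j2.2)| = 1.12 × 2.2 / 3.111 = 0.79196
20 log₁₀(0.79196) = -2.03 dB

-2.0 dB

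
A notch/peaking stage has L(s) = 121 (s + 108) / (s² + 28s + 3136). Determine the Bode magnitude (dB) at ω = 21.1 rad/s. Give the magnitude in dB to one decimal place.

13.7 dB

|j21.1 + 108| = √(21.1² + 108²) = 110
|(j21.1)² + 28(j21.1) + 3136| = |2690.8 + j590.8| = 2755
|L(j21.1)| = 121 × 110 / 2755 = 4.8333
20 log₁₀(4.8333) = 13.68 dB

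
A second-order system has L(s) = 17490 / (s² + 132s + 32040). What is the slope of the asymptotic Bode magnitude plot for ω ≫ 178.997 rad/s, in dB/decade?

With 0 zeros and 2 poles, the high-frequency asymptotic slope is 20 × (0 − 2) = -40 dB/decade.

-40 dB/decade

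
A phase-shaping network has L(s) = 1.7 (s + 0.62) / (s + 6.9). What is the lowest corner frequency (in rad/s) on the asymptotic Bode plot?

0.62 rad/s

Break frequencies occur at each pole and zero magnitude: 0.62 rad/s, 6.9 rad/s.
The lowest is 0.62 rad/s.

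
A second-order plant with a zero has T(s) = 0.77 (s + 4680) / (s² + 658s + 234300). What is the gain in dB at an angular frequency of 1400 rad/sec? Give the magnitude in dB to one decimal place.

-54.3 dB

|j1400 + 4680| = √(1400² + 4680²) = 4885
|(j1400)² + 658(j1400) + 234300| = |-1.7257e+06 + j9.212e+05| = 1.956e+06
|T(j1400)| = 0.77 × 4885 / 1.956e+06 = 0.0019228
20 log₁₀(0.0019228) = -54.32 dB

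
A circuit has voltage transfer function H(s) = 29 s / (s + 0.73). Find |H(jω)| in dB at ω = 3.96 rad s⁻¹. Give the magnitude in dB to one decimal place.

29.1 dB

|j3.96| = 3.96
|j3.96 + 0.73| = √(3.96² + 0.73²) = 4.027
|H(j3.96)| = 29 × 3.96 / 4.027 = 28.519
20 log₁₀(28.519) = 29.10 dB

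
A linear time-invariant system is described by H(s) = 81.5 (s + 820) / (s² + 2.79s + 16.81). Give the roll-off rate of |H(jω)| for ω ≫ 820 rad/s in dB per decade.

With 1 zero and 2 poles, the high-frequency asymptotic slope is 20 × (1 − 2) = -20 dB/decade.

-20 dB/decade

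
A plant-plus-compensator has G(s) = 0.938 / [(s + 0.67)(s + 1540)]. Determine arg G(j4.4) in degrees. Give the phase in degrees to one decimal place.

∠(j4.4 + 0.67) = arctan(4.4/0.67) = 81.34°
∠(j4.4 + 1540) = arctan(4.4/1540) = 0.16°
∠G(j4.4) = − (81.34° + 0.16°) = -81.51°

-81.5°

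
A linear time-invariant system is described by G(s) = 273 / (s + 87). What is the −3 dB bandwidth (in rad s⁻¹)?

For a single-pole low-pass, the −3 dB point is at the pole: ω = 87 rad s⁻¹.

87 rad s⁻¹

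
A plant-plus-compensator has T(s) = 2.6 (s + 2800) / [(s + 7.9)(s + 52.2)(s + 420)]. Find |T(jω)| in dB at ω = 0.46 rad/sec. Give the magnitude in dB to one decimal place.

-27.5 dB

|j0.46 + 2800| = √(0.46² + 2800²) = 2800
|j0.46 + 7.9| = √(0.46² + 7.9²) = 7.913
|j0.46 + 52.2| = √(0.46² + 52.2²) = 52.2
|j0.46 + 420| = √(0.46² + 420²) = 420
|T(j0.46)| = 2.6 × 2800 / (7.913 × 52.2 × 420) = 0.04196
20 log₁₀(0.04196) = -27.54 dB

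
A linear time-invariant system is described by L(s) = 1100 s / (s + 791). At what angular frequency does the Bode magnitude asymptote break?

791 rad/sec

The single real pole at s = −791 gives a corner at ω = 791 rad/sec.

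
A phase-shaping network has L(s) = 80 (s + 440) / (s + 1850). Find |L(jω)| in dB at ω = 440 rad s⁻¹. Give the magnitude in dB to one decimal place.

28.4 dB

|j440 + 440| = √(440² + 440²) = 622.3
|j440 + 1850| = √(440² + 1850²) = 1902
|L(j440)| = 80 × 622.3 / 1902 = 26.178
20 log₁₀(26.178) = 28.36 dB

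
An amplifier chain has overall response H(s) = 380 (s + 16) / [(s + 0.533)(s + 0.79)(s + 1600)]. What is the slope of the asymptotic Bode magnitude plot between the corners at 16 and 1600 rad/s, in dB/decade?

In this band the factors already past their corner are: zero at 16, pole at 0.533, pole at 0.79; net slope = -20 dB/decade.

-20 dB/decade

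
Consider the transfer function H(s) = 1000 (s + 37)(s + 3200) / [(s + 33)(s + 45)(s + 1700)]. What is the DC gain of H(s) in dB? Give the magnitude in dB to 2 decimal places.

H(0) = 1000 × 37 × 3200 / (33 × 45 × 1700) = 46.9
20 log₁₀(46.9) = 33.424 dB

33.42 dB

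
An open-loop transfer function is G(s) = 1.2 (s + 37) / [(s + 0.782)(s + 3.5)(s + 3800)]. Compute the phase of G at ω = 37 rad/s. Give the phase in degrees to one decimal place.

-128.9 deg

∠(j37 + 37) = arctan(37/37) = 45.00°
∠(j37 + 0.782) = arctan(37/0.782) = 88.79°
∠(j37 + 3.5) = arctan(37/3.5) = 84.60°
∠(j37 + 3800) = arctan(37/3800) = 0.56°
∠G(j37) = 45.00° − (88.79° + 84.60° + 0.56°) = -128.94°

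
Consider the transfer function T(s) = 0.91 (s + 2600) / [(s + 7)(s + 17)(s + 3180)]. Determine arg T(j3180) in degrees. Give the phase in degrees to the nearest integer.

∠(j3180 + 2600) = arctan(3180/2600) = 50.73°
∠(j3180 + 7) = arctan(3180/7) = 89.87°
∠(j3180 + 17) = arctan(3180/17) = 89.69°
∠(j3180 + 3180) = arctan(3180/3180) = 45.00°
∠T(j3180) = 50.73° − (89.87° + 89.69° + 45.00°) = -173.84°

-174°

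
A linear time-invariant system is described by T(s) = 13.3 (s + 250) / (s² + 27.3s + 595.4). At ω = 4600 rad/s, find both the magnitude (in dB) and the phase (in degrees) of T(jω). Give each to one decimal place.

|j4600 + 250| = √(4600² + 250²) = 4607
|(j4600)² + 27.3(j4600) + 595.4| = |-2.1159e+07 + j1.2558e+05| = 2.116e+07
|T(j4600)| = 13.3 × 4607 / 2.116e+07 = 0.0028956
20 log₁₀(0.0028956) = -50.77 dB
∠(j4600 + 250) = arctan(4600/250) = 86.89°
∠[(j4600)² + 27.3(j4600) + 595.4] = ∠[-2.1159e+07 + j1.2558e+05] = 179.66°
∠T(j4600) = 86.89° − 179.66° = -92.77°

|T| = -50.8 dB, ∠T = -92.8°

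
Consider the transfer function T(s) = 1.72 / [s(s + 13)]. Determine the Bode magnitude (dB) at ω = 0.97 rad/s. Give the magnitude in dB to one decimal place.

|j0.97 + 13| = √(0.97² + 13²) = 13.04
|j0.97| = 0.97
|T(j0.97)| = 1.72 / (13.04 × 0.97) = 0.13602
20 log₁₀(0.13602) = -17.33 dB

-17.3 dB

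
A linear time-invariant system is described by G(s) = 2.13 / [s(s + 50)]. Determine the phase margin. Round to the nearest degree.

90°

Gain crossover: |G(jω)| = 1 at ω ≈ 0.0426 rad s⁻¹.
∠G(j0.0426) = −90° − arctan(0.0426/50) ≈ -90.05°
PM = 180° + (-90.05°) = 89.95°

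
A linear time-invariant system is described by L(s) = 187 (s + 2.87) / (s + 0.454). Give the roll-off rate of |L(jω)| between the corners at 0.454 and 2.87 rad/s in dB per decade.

In this band the factors already past their corner are: pole at 0.454; net slope = -20 dB/decade.

-20 dB/decade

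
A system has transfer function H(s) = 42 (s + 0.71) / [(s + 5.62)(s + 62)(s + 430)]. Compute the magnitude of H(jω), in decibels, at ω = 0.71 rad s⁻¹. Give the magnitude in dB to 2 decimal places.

|j0.71 + 0.71| = √(0.71² + 0.71²) = 1.004
|j0.71 + 5.62| = √(0.71² + 5.62²) = 5.665
|j0.71 + 62| = √(0.71² + 62²) = 62
|j0.71 + 430| = √(0.71² + 430²) = 430
|H(j0.71)| = 42 × 1.004 / (5.665 × 62 × 430) = 0.00027923
20 log₁₀(0.00027923) = -71.081 dB

-71.08 dB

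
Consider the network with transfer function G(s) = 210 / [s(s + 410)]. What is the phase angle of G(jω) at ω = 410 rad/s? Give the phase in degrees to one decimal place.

∠(j410 + 410) = arctan(410/410) = 45.00°
∠(j410) = 90.00°
∠G(j410) = − (45.00° + 90.00°) = -135.00°

-135.0°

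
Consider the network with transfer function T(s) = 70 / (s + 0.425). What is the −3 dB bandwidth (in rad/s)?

For a single-pole low-pass, the −3 dB point is at the pole: ω = 0.425 rad/s.

0.425 rad/s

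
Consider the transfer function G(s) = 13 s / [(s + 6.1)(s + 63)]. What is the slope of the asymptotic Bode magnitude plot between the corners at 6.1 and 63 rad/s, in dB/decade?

In this band the factors already past their corner are: 1 differentiator zero, pole at 6.1; net slope = 0 dB/decade.

0 dB/decade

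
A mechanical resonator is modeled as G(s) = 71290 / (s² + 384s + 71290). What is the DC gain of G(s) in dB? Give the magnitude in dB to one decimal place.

G(0) = 71290 / 71290 = 1
20 log₁₀(1) = 0.00 dB

0.0 dB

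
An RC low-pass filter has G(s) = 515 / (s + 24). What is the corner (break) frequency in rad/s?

The single real pole at s = −24 gives a corner at ω = 24 rad/s.

24 rad/s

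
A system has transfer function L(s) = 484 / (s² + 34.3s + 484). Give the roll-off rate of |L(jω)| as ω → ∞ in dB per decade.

-40 dB/decade

With 0 zeros and 2 poles, the high-frequency asymptotic slope is 20 × (0 − 2) = -40 dB/decade.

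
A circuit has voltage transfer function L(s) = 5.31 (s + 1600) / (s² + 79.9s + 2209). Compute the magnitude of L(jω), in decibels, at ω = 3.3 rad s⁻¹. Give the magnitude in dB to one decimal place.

|j3.3 + 1600| = √(3.3² + 1600²) = 1600
|(j3.3)² + 79.9(j3.3) + 2209| = |2198.1 + j263.67| = 2214
|L(j3.3)| = 5.31 × 1600 / 2214 = 3.8376
20 log₁₀(3.8376) = 11.68 dB

11.7 dB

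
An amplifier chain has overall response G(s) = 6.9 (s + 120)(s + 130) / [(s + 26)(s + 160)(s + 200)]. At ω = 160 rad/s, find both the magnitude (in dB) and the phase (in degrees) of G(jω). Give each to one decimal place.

|G| = -30.4 dB, ∠G = -60.4°

|j160 + 120| = √(160² + 120²) = 200
|j160 + 130| = √(160² + 130²) = 206.2
|j160 + 26| = √(160² + 26²) = 162.1
|j160 + 160| = √(160² + 160²) = 226.3
|j160 + 200| = √(160² + 200²) = 256.1
|G(j160)| = 6.9 × 200 × 206.2 / (162.1 × 226.3 × 256.1) = 0.030284
20 log₁₀(0.030284) = -30.38 dB
∠(j160 + 120) = arctan(160/120) = 53.13°
∠(j160 + 130) = arctan(160/130) = 50.91°
∠(j160 + 26) = arctan(160/26) = 80.77°
∠(j160 + 160) = arctan(160/160) = 45.00°
∠(j160 + 200) = arctan(160/200) = 38.66°
∠G(j160) = 53.13° + 50.91° − (80.77° + 45.00° + 38.66°) = -60.39°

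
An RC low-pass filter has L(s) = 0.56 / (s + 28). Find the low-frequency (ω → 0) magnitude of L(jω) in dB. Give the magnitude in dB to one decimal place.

-34.0 dB

L(0) = 0.56 / 28 = 0.02
20 log₁₀(0.02) = -33.98 dB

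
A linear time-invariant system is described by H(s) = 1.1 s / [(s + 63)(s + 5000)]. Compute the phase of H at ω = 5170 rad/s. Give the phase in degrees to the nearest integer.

∠(j5170) = 90.00°
∠(j5170 + 63) = arctan(5170/63) = 89.30°
∠(j5170 + 5000) = arctan(5170/5000) = 45.96°
∠H(j5170) = 90.00° − (89.30° + 45.96°) = -45.26°

-45°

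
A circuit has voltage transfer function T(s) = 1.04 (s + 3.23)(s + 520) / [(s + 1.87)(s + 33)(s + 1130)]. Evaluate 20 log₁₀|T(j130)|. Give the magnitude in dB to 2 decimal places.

|j130 + 3.23| = √(130² + 3.23²) = 130
|j130 + 520| = √(130² + 520²) = 536
|j130 + 1.87| = √(130² + 1.87²) = 130
|j130 + 33| = √(130² + 33²) = 134.1
|j130 + 1130| = √(130² + 1130²) = 1137
|T(j130)| = 1.04 × 130 × 536 / (130 × 134.1 × 1137) = 0.0036547
20 log₁₀(0.0036547) = -48.743 dB

-48.74 dB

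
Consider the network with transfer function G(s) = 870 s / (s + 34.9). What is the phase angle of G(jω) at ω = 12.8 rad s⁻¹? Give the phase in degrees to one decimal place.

∠(j12.8) = 90.00°
∠(j12.8 + 34.9) = arctan(12.8/34.9) = 20.14°
∠G(j12.8) = 90.00° − 20.14° = 69.86°

69.9°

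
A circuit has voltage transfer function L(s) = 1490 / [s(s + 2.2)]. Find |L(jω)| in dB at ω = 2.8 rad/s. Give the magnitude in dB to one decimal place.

43.5 dB

|j2.8 + 2.2| = √(2.8² + 2.2²) = 3.561
|j2.8| = 2.8
|L(j2.8)| = 1490 / (3.561 × 2.8) = 149.44
20 log₁₀(149.44) = 43.49 dB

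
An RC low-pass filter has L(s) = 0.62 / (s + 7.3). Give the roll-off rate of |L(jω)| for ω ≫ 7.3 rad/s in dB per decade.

With 0 zeros and 1 pole, the high-frequency asymptotic slope is 20 × (0 − 1) = -20 dB/decade.

-20 dB/decade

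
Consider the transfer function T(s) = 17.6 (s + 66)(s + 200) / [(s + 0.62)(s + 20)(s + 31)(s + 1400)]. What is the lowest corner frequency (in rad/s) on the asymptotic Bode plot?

Break frequencies occur at each pole and zero magnitude: 0.62 rad/s, 20 rad/s, 31 rad/s, 66 rad/s, 200 rad/s, 1400 rad/s.
The lowest is 0.62 rad/s.

0.62 rad/s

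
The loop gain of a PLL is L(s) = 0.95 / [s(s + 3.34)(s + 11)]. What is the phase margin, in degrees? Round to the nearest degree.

Gain crossover: |L(jω)| = 1 at ω ≈ 0.0259 rad/s.
∠L(j0.0259) = −90° − arctan(0.0259/3.34) − arctan(0.0259/11) ≈ -90.58°
PM = 180° + (-90.58°) = 89.42°

89°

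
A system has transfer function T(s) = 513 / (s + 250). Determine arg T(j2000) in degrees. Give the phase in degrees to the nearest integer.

-83°

∠(j2000 + 250) = arctan(2000/250) = 82.87°
∠T(j2000) = −82.87° = -82.87°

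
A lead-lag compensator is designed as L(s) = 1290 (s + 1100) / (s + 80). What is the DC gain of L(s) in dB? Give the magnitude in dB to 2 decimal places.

84.98 dB

L(0) = 1290 × 1100 / 80 = 17738
20 log₁₀(17738) = 84.978 dB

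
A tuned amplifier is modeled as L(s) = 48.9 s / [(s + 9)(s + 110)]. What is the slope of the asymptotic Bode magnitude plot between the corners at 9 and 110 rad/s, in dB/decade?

In this band the factors already past their corner are: 1 differentiator zero, pole at 9; net slope = 0 dB/decade.

0 dB/decade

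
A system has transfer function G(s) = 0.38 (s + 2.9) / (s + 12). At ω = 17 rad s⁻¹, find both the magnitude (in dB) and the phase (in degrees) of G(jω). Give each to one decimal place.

|G| = -10.0 dB, ∠G = 25.5 deg

|j17 + 2.9| = √(17² + 2.9²) = 17.25
|j17 + 12| = √(17² + 12²) = 20.81
|G(j17)| = 0.38 × 17.25 / 20.81 = 0.31493
20 log₁₀(0.31493) = -10.04 dB
∠(j17 + 2.9) = arctan(17/2.9) = 80.32°
∠(j17 + 12) = arctan(17/12) = 54.78°
∠G(j17) = 80.32° − 54.78° = 25.54°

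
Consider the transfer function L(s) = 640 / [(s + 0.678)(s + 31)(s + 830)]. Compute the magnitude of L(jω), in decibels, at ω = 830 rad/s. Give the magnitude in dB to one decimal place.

|j830 + 0.678| = √(830² + 0.678²) = 830
|j830 + 31| = √(830² + 31²) = 830.6
|j830 + 830| = √(830² + 830²) = 1174
|L(j830)| = 640 / (830 × 830.6 × 1174) = 7.9091e-07
20 log₁₀(7.9091e-07) = -122.04 dB

-122.0 dB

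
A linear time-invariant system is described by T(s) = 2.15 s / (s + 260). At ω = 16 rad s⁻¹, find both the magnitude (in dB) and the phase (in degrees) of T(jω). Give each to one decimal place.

|j16| = 16
|j16 + 260| = √(16² + 260²) = 260.5
|T(j16)| = 2.15 × 16 / 260.5 = 0.13206
20 log₁₀(0.13206) = -17.58 dB
∠(j16) = 90.00°
∠(j16 + 260) = arctan(16/260) = 3.52°
∠T(j16) = 90.00° − 3.52° = 86.48°

|T| = -17.6 dB, ∠T = 86.5°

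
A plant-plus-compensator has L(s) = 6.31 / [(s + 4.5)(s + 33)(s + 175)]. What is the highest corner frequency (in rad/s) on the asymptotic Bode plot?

175 rad/s

Break frequencies occur at each pole and zero magnitude: 4.5 rad/s, 33 rad/s, 175 rad/s.
The highest is 175 rad/s.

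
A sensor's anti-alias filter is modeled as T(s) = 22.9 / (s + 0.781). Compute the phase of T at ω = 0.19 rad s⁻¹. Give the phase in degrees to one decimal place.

∠(j0.19 + 0.781) = arctan(0.19/0.781) = 13.67°
∠T(j0.19) = −13.67° = -13.67°

-13.7°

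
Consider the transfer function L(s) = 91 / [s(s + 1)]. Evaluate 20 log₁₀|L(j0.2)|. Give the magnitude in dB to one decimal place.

53.0 dB

|j0.2 + 1| = √(0.2² + 1²) = 1.02
|j0.2| = 0.2
|L(j0.2)| = 91 / (1.02 × 0.2) = 446.16
20 log₁₀(446.16) = 52.99 dB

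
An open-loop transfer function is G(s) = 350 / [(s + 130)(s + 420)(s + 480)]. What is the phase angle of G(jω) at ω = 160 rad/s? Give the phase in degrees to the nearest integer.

-90 deg

∠(j160 + 130) = arctan(160/130) = 50.91°
∠(j160 + 420) = arctan(160/420) = 20.85°
∠(j160 + 480) = arctan(160/480) = 18.43°
∠G(j160) = − (50.91° + 20.85° + 18.43°) = -90.20°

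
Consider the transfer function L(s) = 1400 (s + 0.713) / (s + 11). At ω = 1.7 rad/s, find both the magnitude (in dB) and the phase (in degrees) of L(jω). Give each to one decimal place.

|j1.7 + 0.713| = √(1.7² + 0.713²) = 1.843
|j1.7 + 11| = √(1.7² + 11²) = 11.13
|L(j1.7)| = 1400 × 1.843 / 11.13 = 231.87
20 log₁₀(231.87) = 47.30 dB
∠(j1.7 + 0.713) = arctan(1.7/0.713) = 67.25°
∠(j1.7 + 11) = arctan(1.7/11) = 8.79°
∠L(j1.7) = 67.25° − 8.79° = 58.46°

|L| = 47.3 dB, ∠L = 58.5°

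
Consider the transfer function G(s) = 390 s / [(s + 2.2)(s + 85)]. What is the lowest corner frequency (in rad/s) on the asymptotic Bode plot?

Break frequencies occur at each pole and zero magnitude: 2.2 rad/s, 85 rad/s.
The lowest is 2.2 rad/s.

2.2 rad/s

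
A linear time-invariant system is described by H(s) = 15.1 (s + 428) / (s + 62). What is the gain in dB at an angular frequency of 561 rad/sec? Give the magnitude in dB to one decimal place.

25.5 dB

|j561 + 428| = √(561² + 428²) = 705.6
|j561 + 62| = √(561² + 62²) = 564.4
|H(j561)| = 15.1 × 705.6 / 564.4 = 18.878
20 log₁₀(18.878) = 25.52 dB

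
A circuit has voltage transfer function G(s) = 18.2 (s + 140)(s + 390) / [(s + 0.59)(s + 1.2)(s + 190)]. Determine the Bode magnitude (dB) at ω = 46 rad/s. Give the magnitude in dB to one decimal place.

8.1 dB

|j46 + 140| = √(46² + 140²) = 147.4
|j46 + 390| = √(46² + 390²) = 392.7
|j46 + 0.59| = √(46² + 0.59²) = 46
|j46 + 1.2| = √(46² + 1.2²) = 46.02
|j46 + 190| = √(46² + 190²) = 195.5
|G(j46)| = 18.2 × 147.4 × 392.7 / (46 × 46.02 × 195.5) = 2.5451
20 log₁₀(2.5451) = 8.11 dB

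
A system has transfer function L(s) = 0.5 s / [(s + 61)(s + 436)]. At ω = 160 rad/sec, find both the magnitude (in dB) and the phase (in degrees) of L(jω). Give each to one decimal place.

|L| = -59.9 dB, ∠L = 0.7°

|j160| = 160
|j160 + 61| = √(160² + 61²) = 171.2
|j160 + 436| = √(160² + 436²) = 464.4
|L(j160)| = 0.5 × 160 / (171.2 × 464.4) = 0.001006
20 log₁₀(0.001006) = -59.95 dB
∠(j160) = 90.00°
∠(j160 + 61) = arctan(160/61) = 69.13°
∠(j160 + 436) = arctan(160/436) = 20.15°
∠L(j160) = 90.00° − (69.13° + 20.15°) = 0.72°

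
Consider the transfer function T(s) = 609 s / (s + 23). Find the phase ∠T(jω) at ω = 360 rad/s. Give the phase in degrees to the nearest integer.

4°

∠(j360) = 90.00°
∠(j360 + 23) = arctan(360/23) = 86.34°
∠T(j360) = 90.00° − 86.34° = 3.66°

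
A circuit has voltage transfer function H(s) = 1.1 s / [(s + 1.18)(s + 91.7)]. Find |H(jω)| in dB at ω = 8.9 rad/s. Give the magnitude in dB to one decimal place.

-38.5 dB

|j8.9| = 8.9
|j8.9 + 1.18| = √(8.9² + 1.18²) = 8.978
|j8.9 + 91.7| = √(8.9² + 91.7²) = 92.13
|H(j8.9)| = 1.1 × 8.9 / (8.978 × 92.13) = 0.011836
20 log₁₀(0.011836) = -38.54 dB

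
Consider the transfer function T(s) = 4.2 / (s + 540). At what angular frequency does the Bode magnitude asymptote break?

The single real pole at s = −540 gives a corner at ω = 540 rad s⁻¹.

540 rad s⁻¹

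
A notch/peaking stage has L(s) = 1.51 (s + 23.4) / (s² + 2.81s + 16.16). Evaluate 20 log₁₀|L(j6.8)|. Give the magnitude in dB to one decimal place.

0.3 dB

|j6.8 + 23.4| = √(6.8² + 23.4²) = 24.37
|(j6.8)² + 2.81(j6.8) + 16.16| = |-30.08 + j19.108| = 35.64
|L(j6.8)| = 1.51 × 24.37 / 35.64 = 1.0325
20 log₁₀(1.0325) = 0.28 dB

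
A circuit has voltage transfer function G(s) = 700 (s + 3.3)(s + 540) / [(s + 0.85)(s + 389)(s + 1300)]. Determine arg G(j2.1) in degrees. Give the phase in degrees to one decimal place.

∠(j2.1 + 3.3) = arctan(2.1/3.3) = 32.47°
∠(j2.1 + 540) = arctan(2.1/540) = 0.22°
∠(j2.1 + 0.85) = arctan(2.1/0.85) = 67.96°
∠(j2.1 + 389) = arctan(2.1/389) = 0.31°
∠(j2.1 + 1300) = arctan(2.1/1300) = 0.09°
∠G(j2.1) = 32.47° + 0.22° − (67.96° + 0.31° + 0.09°) = -35.67°

-35.7°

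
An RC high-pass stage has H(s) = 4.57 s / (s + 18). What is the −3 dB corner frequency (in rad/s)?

18 rad/s

For a single-pole high-pass, the −3 dB point is at the pole: ω = 18 rad/s.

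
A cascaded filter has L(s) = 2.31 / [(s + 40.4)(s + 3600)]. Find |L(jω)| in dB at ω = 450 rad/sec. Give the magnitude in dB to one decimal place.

-117.0 dB

|j450 + 40.4| = √(450² + 40.4²) = 451.8
|j450 + 3600| = √(450² + 3600²) = 3628
|L(j450)| = 2.31 / (451.8 × 3628) = 1.4092e-06
20 log₁₀(1.4092e-06) = -117.02 dB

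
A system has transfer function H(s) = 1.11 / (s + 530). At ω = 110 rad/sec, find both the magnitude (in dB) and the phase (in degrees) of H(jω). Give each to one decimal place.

|j110 + 530| = √(110² + 530²) = 541.3
|H(j110)| = 1.11 / 541.3 = 0.0020506
20 log₁₀(0.0020506) = -53.76 dB
∠(j110 + 530) = arctan(110/530) = 11.73°
∠H(j110) = −11.73° = -11.73°

|H| = -53.8 dB, ∠H = -11.7°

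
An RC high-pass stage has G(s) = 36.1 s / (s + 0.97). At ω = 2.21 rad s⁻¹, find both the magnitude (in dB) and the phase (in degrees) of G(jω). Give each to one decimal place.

|j2.21| = 2.21
|j2.21 + 0.97| = √(2.21² + 0.97²) = 2.414
|G(j2.21)| = 36.1 × 2.21 / 2.414 = 33.056
20 log₁₀(33.056) = 30.39 dB
∠(j2.21) = 90.00°
∠(j2.21 + 0.97) = arctan(2.21/0.97) = 66.30°
∠G(j2.21) = 90.00° − 66.30° = 23.70°

|G| = 30.4 dB, ∠G = 23.7°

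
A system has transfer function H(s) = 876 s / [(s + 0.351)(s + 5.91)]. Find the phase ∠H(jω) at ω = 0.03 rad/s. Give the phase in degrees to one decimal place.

∠(j0.03) = 90.00°
∠(j0.03 + 0.351) = arctan(0.03/0.351) = 4.89°
∠(j0.03 + 5.91) = arctan(0.03/5.91) = 0.29°
∠H(j0.03) = 90.00° − (4.89° + 0.29°) = 84.82°

84.8°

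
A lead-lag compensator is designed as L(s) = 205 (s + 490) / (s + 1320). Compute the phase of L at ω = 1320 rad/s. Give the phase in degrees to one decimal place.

24.6°

∠(j1320 + 490) = arctan(1320/490) = 69.63°
∠(j1320 + 1320) = arctan(1320/1320) = 45.00°
∠L(j1320) = 69.63° − 45.00° = 24.63°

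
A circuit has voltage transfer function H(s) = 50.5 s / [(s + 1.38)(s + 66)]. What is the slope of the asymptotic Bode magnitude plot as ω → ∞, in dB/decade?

With 1 zero and 2 poles, the high-frequency asymptotic slope is 20 × (1 − 2) = -20 dB/decade.

-20 dB/decade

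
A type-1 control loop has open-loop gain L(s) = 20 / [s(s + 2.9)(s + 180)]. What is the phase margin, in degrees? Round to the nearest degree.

Gain crossover: |L(jω)| = 1 at ω ≈ 0.0383 rad/s.
∠L(j0.0383) = −90° − arctan(0.0383/2.9) − arctan(0.0383/180) ≈ -90.77°
PM = 180° + (-90.77°) = 89.23°

89 deg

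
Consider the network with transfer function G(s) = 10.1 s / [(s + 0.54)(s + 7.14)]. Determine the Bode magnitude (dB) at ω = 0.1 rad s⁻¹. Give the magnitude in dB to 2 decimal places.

|j0.1| = 0.1
|j0.1 + 0.54| = √(0.1² + 0.54²) = 0.5492
|j0.1 + 7.14| = √(0.1² + 7.14²) = 7.141
|G(j0.1)| = 10.1 × 0.1 / (0.5492 × 7.141) = 0.25755
20 log₁₀(0.25755) = -11.783 dB

-11.78 dB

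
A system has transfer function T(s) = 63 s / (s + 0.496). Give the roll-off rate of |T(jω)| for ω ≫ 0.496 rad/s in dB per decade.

0 dB/decade

With 1 zero and 1 pole, the high-frequency asymptotic slope is 20 × (1 − 1) = 0 dB/decade.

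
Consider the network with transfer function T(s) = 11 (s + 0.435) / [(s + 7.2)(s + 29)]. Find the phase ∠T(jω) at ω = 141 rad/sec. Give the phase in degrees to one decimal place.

∠(j141 + 0.435) = arctan(141/0.435) = 89.82°
∠(j141 + 7.2) = arctan(141/7.2) = 87.08°
∠(j141 + 29) = arctan(141/29) = 78.38°
∠T(j141) = 89.82° − (87.08° + 78.38°) = -75.63°

-75.6 deg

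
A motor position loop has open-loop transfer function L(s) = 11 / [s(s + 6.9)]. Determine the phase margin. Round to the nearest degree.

Gain crossover: |L(jω)| = 1 at ω ≈ 1.56 rad/s.
∠L(j1.56) = −90° − arctan(1.56/6.9) ≈ -102.70°
PM = 180° + (-102.70°) = 77.30°

77°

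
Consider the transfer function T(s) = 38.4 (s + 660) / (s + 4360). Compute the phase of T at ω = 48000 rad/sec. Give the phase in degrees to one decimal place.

4.4°

∠(j48000 + 660) = arctan(48000/660) = 89.21°
∠(j48000 + 4360) = arctan(48000/4360) = 84.81°
∠T(j48000) = 89.21° − 84.81° = 4.40°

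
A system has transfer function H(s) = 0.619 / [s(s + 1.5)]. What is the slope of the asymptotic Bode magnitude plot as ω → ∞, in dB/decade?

-40 dB/decade

With 0 zeros and 2 poles, the high-frequency asymptotic slope is 20 × (0 − 2) = -40 dB/decade.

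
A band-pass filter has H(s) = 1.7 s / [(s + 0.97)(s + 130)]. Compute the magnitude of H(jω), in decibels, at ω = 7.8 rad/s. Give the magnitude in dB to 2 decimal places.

-37.75 dB

|j7.8| = 7.8
|j7.8 + 0.97| = √(7.8² + 0.97²) = 7.86
|j7.8 + 130| = √(7.8² + 130²) = 130.2
|H(j7.8)| = 1.7 × 7.8 / (7.86 × 130.2) = 0.012954
20 log₁₀(0.012954) = -37.752 dB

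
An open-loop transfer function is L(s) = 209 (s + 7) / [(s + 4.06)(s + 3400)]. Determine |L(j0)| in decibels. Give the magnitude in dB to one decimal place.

-19.5 dB

L(0) = 209 × 7 / (4.06 × 3400) = 0.10598
20 log₁₀(0.10598) = -19.50 dB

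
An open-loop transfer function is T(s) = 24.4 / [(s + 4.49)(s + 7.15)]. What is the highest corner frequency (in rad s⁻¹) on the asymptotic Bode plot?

7.15 rad s⁻¹

Break frequencies occur at each pole and zero magnitude: 4.49 rad s⁻¹, 7.15 rad s⁻¹.
The highest is 7.15 rad s⁻¹.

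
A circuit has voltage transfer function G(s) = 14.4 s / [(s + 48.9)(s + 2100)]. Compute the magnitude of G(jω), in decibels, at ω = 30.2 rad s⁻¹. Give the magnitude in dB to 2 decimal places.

-48.87 dB

|j30.2| = 30.2
|j30.2 + 48.9| = √(30.2² + 48.9²) = 57.47
|j30.2 + 2100| = √(30.2² + 2100²) = 2100
|G(j30.2)| = 14.4 × 30.2 / (57.47 × 2100) = 0.0036028
20 log₁₀(0.0036028) = -48.867 dB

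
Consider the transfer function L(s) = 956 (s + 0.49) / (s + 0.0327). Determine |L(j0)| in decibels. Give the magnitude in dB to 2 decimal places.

83.12 dB

L(0) = 956 × 0.49 / 0.0327 = 14325
20 log₁₀(14325) = 83.122 dB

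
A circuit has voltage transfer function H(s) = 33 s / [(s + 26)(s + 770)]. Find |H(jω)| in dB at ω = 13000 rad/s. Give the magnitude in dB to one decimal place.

|j13000| = 1.3e+04
|j13000 + 26| = √(13000² + 26²) = 1.3e+04
|j13000 + 770| = √(13000² + 770²) = 1.302e+04
|H(j13000)| = 33 × 1.3e+04 / (1.3e+04 × 1.302e+04) = 0.002534
20 log₁₀(0.002534) = -51.92 dB

-51.9 dB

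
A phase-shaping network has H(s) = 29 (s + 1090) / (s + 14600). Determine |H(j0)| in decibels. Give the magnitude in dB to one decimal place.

H(0) = 29 × 1090 / 14600 = 2.1651
20 log₁₀(2.1651) = 6.71 dB

6.7 dB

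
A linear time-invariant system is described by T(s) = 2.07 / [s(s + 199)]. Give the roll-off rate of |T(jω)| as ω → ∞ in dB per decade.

With 0 zeros and 2 poles, the high-frequency asymptotic slope is 20 × (0 − 2) = -40 dB/decade.

-40 dB/decade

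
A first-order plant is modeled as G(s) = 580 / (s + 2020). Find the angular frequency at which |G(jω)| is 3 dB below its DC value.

For a single-pole low-pass, the −3 dB point is at the pole: ω = 2020 rad/s.

2020 rad/s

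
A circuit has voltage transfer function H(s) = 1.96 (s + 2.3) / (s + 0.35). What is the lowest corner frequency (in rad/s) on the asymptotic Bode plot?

0.35 rad/s

Break frequencies occur at each pole and zero magnitude: 0.35 rad/s, 2.3 rad/s.
The lowest is 0.35 rad/s.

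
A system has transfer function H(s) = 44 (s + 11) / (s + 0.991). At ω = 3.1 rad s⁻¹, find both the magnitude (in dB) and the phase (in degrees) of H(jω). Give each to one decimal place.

|H| = 43.8 dB, ∠H = -56.5 deg

|j3.1 + 11| = √(3.1² + 11²) = 11.43
|j3.1 + 0.991| = √(3.1² + 0.991²) = 3.255
|H(j3.1)| = 44 × 11.43 / 3.255 = 154.51
20 log₁₀(154.51) = 43.78 dB
∠(j3.1 + 11) = arctan(3.1/11) = 15.74°
∠(j3.1 + 0.991) = arctan(3.1/0.991) = 72.27°
∠H(j3.1) = 15.74° − 72.27° = -56.53°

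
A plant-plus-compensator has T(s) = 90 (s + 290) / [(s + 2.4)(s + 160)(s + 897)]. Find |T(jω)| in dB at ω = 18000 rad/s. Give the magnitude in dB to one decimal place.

|j18000 + 290| = √(18000² + 290²) = 1.8e+04
|j18000 + 2.4| = √(18000² + 2.4²) = 1.8e+04
|j18000 + 160| = √(18000² + 160²) = 1.8e+04
|j18000 + 897| = √(18000² + 897²) = 1.802e+04
|T(j18000)| = 90 × 1.8e+04 / (1.8e+04 × 1.8e+04 × 1.802e+04) = 2.7746e-07
20 log₁₀(2.7746e-07) = -131.14 dB

-131.1 dB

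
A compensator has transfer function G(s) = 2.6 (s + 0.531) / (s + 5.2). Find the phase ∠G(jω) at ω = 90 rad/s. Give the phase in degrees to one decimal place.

3.0°

∠(j90 + 0.531) = arctan(90/0.531) = 89.66°
∠(j90 + 5.2) = arctan(90/5.2) = 86.69°
∠G(j90) = 89.66° − 86.69° = 2.97°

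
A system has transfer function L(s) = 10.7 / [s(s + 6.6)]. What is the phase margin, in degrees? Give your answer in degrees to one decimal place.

Gain crossover: |L(jω)| = 1 at ω ≈ 1.58 rad/s.
∠L(j1.58) = −90° − arctan(1.58/6.6) ≈ -103.44°
PM = 180° + (-103.44°) = 76.56°

76.6°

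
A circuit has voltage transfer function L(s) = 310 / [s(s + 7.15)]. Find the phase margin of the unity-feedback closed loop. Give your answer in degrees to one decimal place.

22.9°

Gain crossover: |L(jω)| = 1 at ω ≈ 16.9 rad/s.
∠L(j16.9) = −90° − arctan(16.9/7.15) ≈ -157.06°
PM = 180° + (-157.06°) = 22.94°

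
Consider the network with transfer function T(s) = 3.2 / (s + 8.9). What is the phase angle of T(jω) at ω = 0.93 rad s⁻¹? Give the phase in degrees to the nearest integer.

-6°

∠(j0.93 + 8.9) = arctan(0.93/8.9) = 5.97°
∠T(j0.93) = −5.97° = -5.97°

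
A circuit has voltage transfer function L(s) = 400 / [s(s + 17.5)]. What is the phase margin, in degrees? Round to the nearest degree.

47°

Gain crossover: |L(jω)| = 1 at ω ≈ 16.6 rad/sec.
∠L(j16.6) = −90° − arctan(16.6/17.5) ≈ -133.47°
PM = 180° + (-133.47°) = 46.53°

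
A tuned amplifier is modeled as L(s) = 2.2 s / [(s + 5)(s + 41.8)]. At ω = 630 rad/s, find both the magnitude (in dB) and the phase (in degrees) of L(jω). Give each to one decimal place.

|j630| = 630
|j630 + 5| = √(630² + 5²) = 630
|j630 + 41.8| = √(630² + 41.8²) = 631.4
|L(j630)| = 2.2 × 630 / (630 × 631.4) = 0.0034843
20 log₁₀(0.0034843) = -49.16 dB
∠(j630) = 90.00°
∠(j630 + 5) = arctan(630/5) = 89.55°
∠(j630 + 41.8) = arctan(630/41.8) = 86.20°
∠L(j630) = 90.00° − (89.55° + 86.20°) = -85.75°

|L| = -49.2 dB, ∠L = -85.7°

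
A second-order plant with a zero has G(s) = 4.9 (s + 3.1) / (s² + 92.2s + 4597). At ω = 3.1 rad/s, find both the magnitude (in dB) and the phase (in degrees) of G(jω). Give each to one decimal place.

|G| = -46.6 dB, ∠G = 41.4°

|j3.1 + 3.1| = √(3.1² + 3.1²) = 4.384
|(j3.1)² + 92.2(j3.1) + 4597| = |4587.4 + j285.82| = 4596
|G(j3.1)| = 4.9 × 4.384 / 4596 = 0.0046738
20 log₁₀(0.0046738) = -46.61 dB
∠(j3.1 + 3.1) = arctan(3.1/3.1) = 45.00°
∠[(j3.1)² + 92.2(j3.1) + 4597] = ∠[4587.4 + j285.82] = 3.57°
∠G(j3.1) = 45.00° − 3.57° = 41.43°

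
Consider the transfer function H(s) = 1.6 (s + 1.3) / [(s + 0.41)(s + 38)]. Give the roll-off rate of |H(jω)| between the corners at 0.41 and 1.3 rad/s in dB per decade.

In this band the factors already past their corner are: pole at 0.41; net slope = -20 dB/decade.

-20 dB/decade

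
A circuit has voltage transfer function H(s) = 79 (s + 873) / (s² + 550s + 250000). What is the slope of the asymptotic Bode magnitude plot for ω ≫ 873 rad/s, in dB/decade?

With 1 zero and 2 poles, the high-frequency asymptotic slope is 20 × (1 − 2) = -20 dB/decade.

-20 dB/decade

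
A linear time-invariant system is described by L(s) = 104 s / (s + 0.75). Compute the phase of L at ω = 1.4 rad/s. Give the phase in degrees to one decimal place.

28.2°

∠(j1.4) = 90.00°
∠(j1.4 + 0.75) = arctan(1.4/0.75) = 61.82°
∠L(j1.4) = 90.00° − 61.82° = 28.18°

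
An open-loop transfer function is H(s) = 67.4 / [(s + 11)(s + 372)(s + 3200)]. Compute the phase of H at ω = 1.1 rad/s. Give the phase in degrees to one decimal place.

∠(j1.1 + 11) = arctan(1.1/11) = 5.71°
∠(j1.1 + 372) = arctan(1.1/372) = 0.17°
∠(j1.1 + 3200) = arctan(1.1/3200) = 0.02°
∠H(j1.1) = − (5.71° + 0.17° + 0.02°) = -5.90°

-5.9°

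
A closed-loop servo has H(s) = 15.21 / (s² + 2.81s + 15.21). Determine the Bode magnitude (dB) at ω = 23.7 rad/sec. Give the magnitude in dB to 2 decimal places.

-31.17 dB

|(j23.7)² + 2.81(j23.7) + 15.21| = |-546.48 + j66.597| = 550.5
|H(j23.7)| = 15.21 / 550.5 = 0.027628
20 log₁₀(0.027628) = -31.173 dB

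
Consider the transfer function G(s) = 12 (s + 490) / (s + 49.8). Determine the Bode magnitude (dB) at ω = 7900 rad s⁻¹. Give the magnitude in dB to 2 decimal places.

21.60 dB

|j7900 + 490| = √(7900² + 490²) = 7915
|j7900 + 49.8| = √(7900² + 49.8²) = 7900
|G(j7900)| = 12 × 7915 / 7900 = 12.023
20 log₁₀(12.023) = 21.600 dB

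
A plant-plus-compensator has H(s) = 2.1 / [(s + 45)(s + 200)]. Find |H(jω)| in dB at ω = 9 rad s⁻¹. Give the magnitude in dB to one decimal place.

-72.8 dB

|j9 + 45| = √(9² + 45²) = 45.89
|j9 + 200| = √(9² + 200²) = 200.2
|H(j9)| = 2.1 / (45.89 × 200.2) = 0.00022857
20 log₁₀(0.00022857) = -72.82 dB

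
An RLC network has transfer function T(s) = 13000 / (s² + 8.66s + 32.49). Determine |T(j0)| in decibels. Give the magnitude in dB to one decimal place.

52.0 dB

T(0) = 13000 / 32.49 = 400.12
20 log₁₀(400.12) = 52.04 dB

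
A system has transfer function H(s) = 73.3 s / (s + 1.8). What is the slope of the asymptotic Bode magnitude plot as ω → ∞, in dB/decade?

With 1 zero and 1 pole, the high-frequency asymptotic slope is 20 × (1 − 1) = 0 dB/decade.

0 dB/decade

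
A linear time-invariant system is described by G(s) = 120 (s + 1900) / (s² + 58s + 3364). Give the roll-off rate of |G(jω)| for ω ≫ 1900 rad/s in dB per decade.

With 1 zero and 2 poles, the high-frequency asymptotic slope is 20 × (1 − 2) = -20 dB/decade.

-20 dB/decade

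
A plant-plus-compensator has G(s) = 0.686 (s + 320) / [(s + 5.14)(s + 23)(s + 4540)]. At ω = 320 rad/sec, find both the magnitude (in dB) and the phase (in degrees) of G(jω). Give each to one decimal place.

|G| = -123.6 dB, ∠G = -134.0°

|j320 + 320| = √(320² + 320²) = 452.5
|j320 + 5.14| = √(320² + 5.14²) = 320
|j320 + 23| = √(320² + 23²) = 320.8
|j320 + 4540| = √(320² + 4540²) = 4551
|G(j320)| = 0.686 × 452.5 / (320 × 320.8 × 4551) = 6.6433e-07
20 log₁₀(6.6433e-07) = -123.55 dB
∠(j320 + 320) = arctan(320/320) = 45.00°
∠(j320 + 5.14) = arctan(320/5.14) = 89.08°
∠(j320 + 23) = arctan(320/23) = 85.89°
∠(j320 + 4540) = arctan(320/4540) = 4.03°
∠G(j320) = 45.00° − (89.08° + 85.89° + 4.03°) = -134.00°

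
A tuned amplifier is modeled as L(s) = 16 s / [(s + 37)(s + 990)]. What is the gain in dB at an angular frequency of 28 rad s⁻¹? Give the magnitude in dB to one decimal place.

-40.2 dB

|j28| = 28
|j28 + 37| = √(28² + 37²) = 46.4
|j28 + 990| = √(28² + 990²) = 990.4
|L(j28)| = 16 × 28 / (46.4 × 990.4) = 0.0097487
20 log₁₀(0.0097487) = -40.22 dB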